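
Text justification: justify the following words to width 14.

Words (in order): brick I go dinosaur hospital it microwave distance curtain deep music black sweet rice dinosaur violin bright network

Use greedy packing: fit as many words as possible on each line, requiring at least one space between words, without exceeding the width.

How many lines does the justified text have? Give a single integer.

Answer: 11

Derivation:
Line 1: ['brick', 'I', 'go'] (min_width=10, slack=4)
Line 2: ['dinosaur'] (min_width=8, slack=6)
Line 3: ['hospital', 'it'] (min_width=11, slack=3)
Line 4: ['microwave'] (min_width=9, slack=5)
Line 5: ['distance'] (min_width=8, slack=6)
Line 6: ['curtain', 'deep'] (min_width=12, slack=2)
Line 7: ['music', 'black'] (min_width=11, slack=3)
Line 8: ['sweet', 'rice'] (min_width=10, slack=4)
Line 9: ['dinosaur'] (min_width=8, slack=6)
Line 10: ['violin', 'bright'] (min_width=13, slack=1)
Line 11: ['network'] (min_width=7, slack=7)
Total lines: 11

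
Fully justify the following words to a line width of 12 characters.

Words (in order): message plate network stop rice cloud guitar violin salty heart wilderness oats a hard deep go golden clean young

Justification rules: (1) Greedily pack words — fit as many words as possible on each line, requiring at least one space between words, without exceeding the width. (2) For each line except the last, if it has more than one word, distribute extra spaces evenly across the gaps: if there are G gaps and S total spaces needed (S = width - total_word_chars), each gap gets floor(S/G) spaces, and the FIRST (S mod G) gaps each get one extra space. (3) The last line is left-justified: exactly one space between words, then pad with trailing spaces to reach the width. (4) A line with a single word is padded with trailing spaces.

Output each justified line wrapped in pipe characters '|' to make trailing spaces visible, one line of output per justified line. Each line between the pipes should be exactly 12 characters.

Answer: |message     |
|plate       |
|network stop|
|rice   cloud|
|guitar      |
|violin salty|
|heart       |
|wilderness  |
|oats  a hard|
|deep      go|
|golden clean|
|young       |

Derivation:
Line 1: ['message'] (min_width=7, slack=5)
Line 2: ['plate'] (min_width=5, slack=7)
Line 3: ['network', 'stop'] (min_width=12, slack=0)
Line 4: ['rice', 'cloud'] (min_width=10, slack=2)
Line 5: ['guitar'] (min_width=6, slack=6)
Line 6: ['violin', 'salty'] (min_width=12, slack=0)
Line 7: ['heart'] (min_width=5, slack=7)
Line 8: ['wilderness'] (min_width=10, slack=2)
Line 9: ['oats', 'a', 'hard'] (min_width=11, slack=1)
Line 10: ['deep', 'go'] (min_width=7, slack=5)
Line 11: ['golden', 'clean'] (min_width=12, slack=0)
Line 12: ['young'] (min_width=5, slack=7)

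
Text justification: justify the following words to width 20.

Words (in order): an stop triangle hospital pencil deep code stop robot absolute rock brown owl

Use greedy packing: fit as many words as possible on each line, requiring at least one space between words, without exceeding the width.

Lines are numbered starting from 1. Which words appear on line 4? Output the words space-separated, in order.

Line 1: ['an', 'stop', 'triangle'] (min_width=16, slack=4)
Line 2: ['hospital', 'pencil', 'deep'] (min_width=20, slack=0)
Line 3: ['code', 'stop', 'robot'] (min_width=15, slack=5)
Line 4: ['absolute', 'rock', 'brown'] (min_width=19, slack=1)
Line 5: ['owl'] (min_width=3, slack=17)

Answer: absolute rock brown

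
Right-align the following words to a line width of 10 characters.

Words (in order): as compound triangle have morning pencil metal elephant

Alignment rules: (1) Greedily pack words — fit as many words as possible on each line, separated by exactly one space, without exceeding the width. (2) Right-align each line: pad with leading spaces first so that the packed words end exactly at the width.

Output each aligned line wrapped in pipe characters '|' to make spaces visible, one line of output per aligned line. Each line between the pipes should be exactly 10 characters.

Line 1: ['as'] (min_width=2, slack=8)
Line 2: ['compound'] (min_width=8, slack=2)
Line 3: ['triangle'] (min_width=8, slack=2)
Line 4: ['have'] (min_width=4, slack=6)
Line 5: ['morning'] (min_width=7, slack=3)
Line 6: ['pencil'] (min_width=6, slack=4)
Line 7: ['metal'] (min_width=5, slack=5)
Line 8: ['elephant'] (min_width=8, slack=2)

Answer: |        as|
|  compound|
|  triangle|
|      have|
|   morning|
|    pencil|
|     metal|
|  elephant|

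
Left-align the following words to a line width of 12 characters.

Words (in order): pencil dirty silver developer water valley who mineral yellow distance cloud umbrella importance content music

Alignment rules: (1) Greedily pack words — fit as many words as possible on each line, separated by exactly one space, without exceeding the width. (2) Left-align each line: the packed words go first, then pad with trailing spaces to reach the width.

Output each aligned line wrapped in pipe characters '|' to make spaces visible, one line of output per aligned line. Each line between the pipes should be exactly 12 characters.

Answer: |pencil dirty|
|silver      |
|developer   |
|water valley|
|who mineral |
|yellow      |
|distance    |
|cloud       |
|umbrella    |
|importance  |
|content     |
|music       |

Derivation:
Line 1: ['pencil', 'dirty'] (min_width=12, slack=0)
Line 2: ['silver'] (min_width=6, slack=6)
Line 3: ['developer'] (min_width=9, slack=3)
Line 4: ['water', 'valley'] (min_width=12, slack=0)
Line 5: ['who', 'mineral'] (min_width=11, slack=1)
Line 6: ['yellow'] (min_width=6, slack=6)
Line 7: ['distance'] (min_width=8, slack=4)
Line 8: ['cloud'] (min_width=5, slack=7)
Line 9: ['umbrella'] (min_width=8, slack=4)
Line 10: ['importance'] (min_width=10, slack=2)
Line 11: ['content'] (min_width=7, slack=5)
Line 12: ['music'] (min_width=5, slack=7)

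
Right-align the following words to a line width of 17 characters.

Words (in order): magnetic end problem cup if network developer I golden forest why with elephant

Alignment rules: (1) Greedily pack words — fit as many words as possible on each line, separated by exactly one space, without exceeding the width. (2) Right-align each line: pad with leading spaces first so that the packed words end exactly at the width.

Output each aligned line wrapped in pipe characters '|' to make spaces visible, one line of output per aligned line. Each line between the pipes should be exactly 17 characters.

Answer: |     magnetic end|
|   problem cup if|
|network developer|
|  I golden forest|
|why with elephant|

Derivation:
Line 1: ['magnetic', 'end'] (min_width=12, slack=5)
Line 2: ['problem', 'cup', 'if'] (min_width=14, slack=3)
Line 3: ['network', 'developer'] (min_width=17, slack=0)
Line 4: ['I', 'golden', 'forest'] (min_width=15, slack=2)
Line 5: ['why', 'with', 'elephant'] (min_width=17, slack=0)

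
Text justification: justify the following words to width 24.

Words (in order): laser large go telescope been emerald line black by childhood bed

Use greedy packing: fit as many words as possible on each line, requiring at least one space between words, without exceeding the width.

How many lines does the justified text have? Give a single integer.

Answer: 3

Derivation:
Line 1: ['laser', 'large', 'go', 'telescope'] (min_width=24, slack=0)
Line 2: ['been', 'emerald', 'line', 'black'] (min_width=23, slack=1)
Line 3: ['by', 'childhood', 'bed'] (min_width=16, slack=8)
Total lines: 3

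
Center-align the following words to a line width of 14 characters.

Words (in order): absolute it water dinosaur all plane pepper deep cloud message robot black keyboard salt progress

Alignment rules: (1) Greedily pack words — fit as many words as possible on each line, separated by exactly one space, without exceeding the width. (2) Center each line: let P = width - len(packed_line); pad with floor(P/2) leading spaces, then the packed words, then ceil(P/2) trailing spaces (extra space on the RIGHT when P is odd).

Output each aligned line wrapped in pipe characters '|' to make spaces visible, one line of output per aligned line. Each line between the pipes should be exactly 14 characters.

Line 1: ['absolute', 'it'] (min_width=11, slack=3)
Line 2: ['water', 'dinosaur'] (min_width=14, slack=0)
Line 3: ['all', 'plane'] (min_width=9, slack=5)
Line 4: ['pepper', 'deep'] (min_width=11, slack=3)
Line 5: ['cloud', 'message'] (min_width=13, slack=1)
Line 6: ['robot', 'black'] (min_width=11, slack=3)
Line 7: ['keyboard', 'salt'] (min_width=13, slack=1)
Line 8: ['progress'] (min_width=8, slack=6)

Answer: | absolute it  |
|water dinosaur|
|  all plane   |
| pepper deep  |
|cloud message |
| robot black  |
|keyboard salt |
|   progress   |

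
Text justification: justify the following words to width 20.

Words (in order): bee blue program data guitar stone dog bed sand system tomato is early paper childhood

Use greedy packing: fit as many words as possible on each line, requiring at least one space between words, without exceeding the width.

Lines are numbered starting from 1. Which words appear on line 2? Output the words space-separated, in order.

Answer: data guitar stone

Derivation:
Line 1: ['bee', 'blue', 'program'] (min_width=16, slack=4)
Line 2: ['data', 'guitar', 'stone'] (min_width=17, slack=3)
Line 3: ['dog', 'bed', 'sand', 'system'] (min_width=19, slack=1)
Line 4: ['tomato', 'is', 'early'] (min_width=15, slack=5)
Line 5: ['paper', 'childhood'] (min_width=15, slack=5)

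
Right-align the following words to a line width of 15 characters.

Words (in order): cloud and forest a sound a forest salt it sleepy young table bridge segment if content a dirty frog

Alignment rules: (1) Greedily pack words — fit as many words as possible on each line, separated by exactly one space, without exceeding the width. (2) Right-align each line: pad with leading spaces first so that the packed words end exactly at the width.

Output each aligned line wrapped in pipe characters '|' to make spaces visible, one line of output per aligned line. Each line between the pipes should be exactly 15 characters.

Answer: |      cloud and|
| forest a sound|
|  a forest salt|
|it sleepy young|
|   table bridge|
|     segment if|
|content a dirty|
|           frog|

Derivation:
Line 1: ['cloud', 'and'] (min_width=9, slack=6)
Line 2: ['forest', 'a', 'sound'] (min_width=14, slack=1)
Line 3: ['a', 'forest', 'salt'] (min_width=13, slack=2)
Line 4: ['it', 'sleepy', 'young'] (min_width=15, slack=0)
Line 5: ['table', 'bridge'] (min_width=12, slack=3)
Line 6: ['segment', 'if'] (min_width=10, slack=5)
Line 7: ['content', 'a', 'dirty'] (min_width=15, slack=0)
Line 8: ['frog'] (min_width=4, slack=11)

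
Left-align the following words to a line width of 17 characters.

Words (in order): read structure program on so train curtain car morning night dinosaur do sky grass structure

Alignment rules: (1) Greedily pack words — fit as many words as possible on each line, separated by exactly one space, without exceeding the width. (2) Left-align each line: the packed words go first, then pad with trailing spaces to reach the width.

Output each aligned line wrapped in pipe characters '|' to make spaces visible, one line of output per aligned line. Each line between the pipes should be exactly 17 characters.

Line 1: ['read', 'structure'] (min_width=14, slack=3)
Line 2: ['program', 'on', 'so'] (min_width=13, slack=4)
Line 3: ['train', 'curtain', 'car'] (min_width=17, slack=0)
Line 4: ['morning', 'night'] (min_width=13, slack=4)
Line 5: ['dinosaur', 'do', 'sky'] (min_width=15, slack=2)
Line 6: ['grass', 'structure'] (min_width=15, slack=2)

Answer: |read structure   |
|program on so    |
|train curtain car|
|morning night    |
|dinosaur do sky  |
|grass structure  |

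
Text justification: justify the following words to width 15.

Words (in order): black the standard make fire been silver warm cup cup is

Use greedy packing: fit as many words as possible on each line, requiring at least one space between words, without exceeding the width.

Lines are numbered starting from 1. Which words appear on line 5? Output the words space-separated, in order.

Answer: cup is

Derivation:
Line 1: ['black', 'the'] (min_width=9, slack=6)
Line 2: ['standard', 'make'] (min_width=13, slack=2)
Line 3: ['fire', 'been'] (min_width=9, slack=6)
Line 4: ['silver', 'warm', 'cup'] (min_width=15, slack=0)
Line 5: ['cup', 'is'] (min_width=6, slack=9)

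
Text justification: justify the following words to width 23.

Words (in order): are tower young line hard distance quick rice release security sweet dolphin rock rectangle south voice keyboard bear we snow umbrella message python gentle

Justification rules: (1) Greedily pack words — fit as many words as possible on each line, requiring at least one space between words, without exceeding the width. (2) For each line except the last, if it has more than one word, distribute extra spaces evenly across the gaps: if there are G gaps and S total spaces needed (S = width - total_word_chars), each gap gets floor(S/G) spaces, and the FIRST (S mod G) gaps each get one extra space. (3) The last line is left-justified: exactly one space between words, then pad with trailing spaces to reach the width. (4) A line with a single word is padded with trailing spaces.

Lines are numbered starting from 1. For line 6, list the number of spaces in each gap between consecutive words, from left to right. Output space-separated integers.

Answer: 2 2 1

Derivation:
Line 1: ['are', 'tower', 'young', 'line'] (min_width=20, slack=3)
Line 2: ['hard', 'distance', 'quick'] (min_width=19, slack=4)
Line 3: ['rice', 'release', 'security'] (min_width=21, slack=2)
Line 4: ['sweet', 'dolphin', 'rock'] (min_width=18, slack=5)
Line 5: ['rectangle', 'south', 'voice'] (min_width=21, slack=2)
Line 6: ['keyboard', 'bear', 'we', 'snow'] (min_width=21, slack=2)
Line 7: ['umbrella', 'message', 'python'] (min_width=23, slack=0)
Line 8: ['gentle'] (min_width=6, slack=17)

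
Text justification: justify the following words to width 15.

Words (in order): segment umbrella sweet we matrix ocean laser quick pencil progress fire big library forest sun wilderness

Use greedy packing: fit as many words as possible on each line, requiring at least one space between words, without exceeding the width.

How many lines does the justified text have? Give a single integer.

Line 1: ['segment'] (min_width=7, slack=8)
Line 2: ['umbrella', 'sweet'] (min_width=14, slack=1)
Line 3: ['we', 'matrix', 'ocean'] (min_width=15, slack=0)
Line 4: ['laser', 'quick'] (min_width=11, slack=4)
Line 5: ['pencil', 'progress'] (min_width=15, slack=0)
Line 6: ['fire', 'big'] (min_width=8, slack=7)
Line 7: ['library', 'forest'] (min_width=14, slack=1)
Line 8: ['sun', 'wilderness'] (min_width=14, slack=1)
Total lines: 8

Answer: 8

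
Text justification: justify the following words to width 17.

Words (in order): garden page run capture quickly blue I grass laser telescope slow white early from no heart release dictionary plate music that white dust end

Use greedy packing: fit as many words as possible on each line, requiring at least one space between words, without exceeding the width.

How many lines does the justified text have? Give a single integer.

Answer: 10

Derivation:
Line 1: ['garden', 'page', 'run'] (min_width=15, slack=2)
Line 2: ['capture', 'quickly'] (min_width=15, slack=2)
Line 3: ['blue', 'I', 'grass'] (min_width=12, slack=5)
Line 4: ['laser', 'telescope'] (min_width=15, slack=2)
Line 5: ['slow', 'white', 'early'] (min_width=16, slack=1)
Line 6: ['from', 'no', 'heart'] (min_width=13, slack=4)
Line 7: ['release'] (min_width=7, slack=10)
Line 8: ['dictionary', 'plate'] (min_width=16, slack=1)
Line 9: ['music', 'that', 'white'] (min_width=16, slack=1)
Line 10: ['dust', 'end'] (min_width=8, slack=9)
Total lines: 10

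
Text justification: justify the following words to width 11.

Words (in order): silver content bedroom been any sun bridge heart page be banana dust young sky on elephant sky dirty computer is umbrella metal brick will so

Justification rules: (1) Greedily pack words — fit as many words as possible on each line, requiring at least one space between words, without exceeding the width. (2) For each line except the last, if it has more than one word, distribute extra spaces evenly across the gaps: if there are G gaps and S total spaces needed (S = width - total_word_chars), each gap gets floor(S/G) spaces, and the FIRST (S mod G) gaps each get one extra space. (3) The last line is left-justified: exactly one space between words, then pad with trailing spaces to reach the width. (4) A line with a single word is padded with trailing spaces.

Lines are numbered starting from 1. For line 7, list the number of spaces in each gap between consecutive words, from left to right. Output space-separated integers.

Answer: 3

Derivation:
Line 1: ['silver'] (min_width=6, slack=5)
Line 2: ['content'] (min_width=7, slack=4)
Line 3: ['bedroom'] (min_width=7, slack=4)
Line 4: ['been', 'any'] (min_width=8, slack=3)
Line 5: ['sun', 'bridge'] (min_width=10, slack=1)
Line 6: ['heart', 'page'] (min_width=10, slack=1)
Line 7: ['be', 'banana'] (min_width=9, slack=2)
Line 8: ['dust', 'young'] (min_width=10, slack=1)
Line 9: ['sky', 'on'] (min_width=6, slack=5)
Line 10: ['elephant'] (min_width=8, slack=3)
Line 11: ['sky', 'dirty'] (min_width=9, slack=2)
Line 12: ['computer', 'is'] (min_width=11, slack=0)
Line 13: ['umbrella'] (min_width=8, slack=3)
Line 14: ['metal', 'brick'] (min_width=11, slack=0)
Line 15: ['will', 'so'] (min_width=7, slack=4)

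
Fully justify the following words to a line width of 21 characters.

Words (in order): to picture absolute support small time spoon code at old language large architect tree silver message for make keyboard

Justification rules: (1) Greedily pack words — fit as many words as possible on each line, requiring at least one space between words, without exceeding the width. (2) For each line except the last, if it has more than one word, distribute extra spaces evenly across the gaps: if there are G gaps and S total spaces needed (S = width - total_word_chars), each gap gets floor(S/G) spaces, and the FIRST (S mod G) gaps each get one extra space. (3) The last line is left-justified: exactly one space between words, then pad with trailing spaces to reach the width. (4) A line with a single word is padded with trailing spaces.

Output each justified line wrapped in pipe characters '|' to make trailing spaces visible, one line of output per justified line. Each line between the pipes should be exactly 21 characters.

Line 1: ['to', 'picture', 'absolute'] (min_width=19, slack=2)
Line 2: ['support', 'small', 'time'] (min_width=18, slack=3)
Line 3: ['spoon', 'code', 'at', 'old'] (min_width=17, slack=4)
Line 4: ['language', 'large'] (min_width=14, slack=7)
Line 5: ['architect', 'tree', 'silver'] (min_width=21, slack=0)
Line 6: ['message', 'for', 'make'] (min_width=16, slack=5)
Line 7: ['keyboard'] (min_width=8, slack=13)

Answer: |to  picture  absolute|
|support   small  time|
|spoon   code  at  old|
|language        large|
|architect tree silver|
|message    for   make|
|keyboard             |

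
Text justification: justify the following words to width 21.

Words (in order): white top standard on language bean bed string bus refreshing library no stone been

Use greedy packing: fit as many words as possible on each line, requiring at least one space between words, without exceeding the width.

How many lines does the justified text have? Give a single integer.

Line 1: ['white', 'top', 'standard', 'on'] (min_width=21, slack=0)
Line 2: ['language', 'bean', 'bed'] (min_width=17, slack=4)
Line 3: ['string', 'bus', 'refreshing'] (min_width=21, slack=0)
Line 4: ['library', 'no', 'stone', 'been'] (min_width=21, slack=0)
Total lines: 4

Answer: 4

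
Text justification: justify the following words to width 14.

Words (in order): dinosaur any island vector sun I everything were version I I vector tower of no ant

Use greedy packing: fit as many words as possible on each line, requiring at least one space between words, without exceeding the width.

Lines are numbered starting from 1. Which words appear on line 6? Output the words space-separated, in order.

Answer: I vector tower

Derivation:
Line 1: ['dinosaur', 'any'] (min_width=12, slack=2)
Line 2: ['island', 'vector'] (min_width=13, slack=1)
Line 3: ['sun', 'I'] (min_width=5, slack=9)
Line 4: ['everything'] (min_width=10, slack=4)
Line 5: ['were', 'version', 'I'] (min_width=14, slack=0)
Line 6: ['I', 'vector', 'tower'] (min_width=14, slack=0)
Line 7: ['of', 'no', 'ant'] (min_width=9, slack=5)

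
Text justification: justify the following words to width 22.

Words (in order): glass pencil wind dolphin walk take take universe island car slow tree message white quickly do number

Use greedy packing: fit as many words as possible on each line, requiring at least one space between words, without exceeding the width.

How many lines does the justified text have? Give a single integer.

Line 1: ['glass', 'pencil', 'wind'] (min_width=17, slack=5)
Line 2: ['dolphin', 'walk', 'take', 'take'] (min_width=22, slack=0)
Line 3: ['universe', 'island', 'car'] (min_width=19, slack=3)
Line 4: ['slow', 'tree', 'message'] (min_width=17, slack=5)
Line 5: ['white', 'quickly', 'do'] (min_width=16, slack=6)
Line 6: ['number'] (min_width=6, slack=16)
Total lines: 6

Answer: 6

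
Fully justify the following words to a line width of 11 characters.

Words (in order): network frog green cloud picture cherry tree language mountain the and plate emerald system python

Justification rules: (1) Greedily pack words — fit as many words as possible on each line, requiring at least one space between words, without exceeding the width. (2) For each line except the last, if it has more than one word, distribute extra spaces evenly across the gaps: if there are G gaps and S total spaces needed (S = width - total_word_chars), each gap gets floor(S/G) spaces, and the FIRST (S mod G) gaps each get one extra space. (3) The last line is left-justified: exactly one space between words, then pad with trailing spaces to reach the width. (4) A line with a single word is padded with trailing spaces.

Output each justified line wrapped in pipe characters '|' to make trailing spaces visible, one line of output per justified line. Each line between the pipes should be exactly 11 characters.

Answer: |network    |
|frog  green|
|cloud      |
|picture    |
|cherry tree|
|language   |
|mountain   |
|the     and|
|plate      |
|emerald    |
|system     |
|python     |

Derivation:
Line 1: ['network'] (min_width=7, slack=4)
Line 2: ['frog', 'green'] (min_width=10, slack=1)
Line 3: ['cloud'] (min_width=5, slack=6)
Line 4: ['picture'] (min_width=7, slack=4)
Line 5: ['cherry', 'tree'] (min_width=11, slack=0)
Line 6: ['language'] (min_width=8, slack=3)
Line 7: ['mountain'] (min_width=8, slack=3)
Line 8: ['the', 'and'] (min_width=7, slack=4)
Line 9: ['plate'] (min_width=5, slack=6)
Line 10: ['emerald'] (min_width=7, slack=4)
Line 11: ['system'] (min_width=6, slack=5)
Line 12: ['python'] (min_width=6, slack=5)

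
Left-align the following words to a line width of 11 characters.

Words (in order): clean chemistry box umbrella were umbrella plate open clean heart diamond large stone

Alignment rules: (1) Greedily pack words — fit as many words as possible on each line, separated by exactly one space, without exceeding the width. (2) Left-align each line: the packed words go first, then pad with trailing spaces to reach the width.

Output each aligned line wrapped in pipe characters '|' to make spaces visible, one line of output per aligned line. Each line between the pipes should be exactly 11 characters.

Answer: |clean      |
|chemistry  |
|box        |
|umbrella   |
|were       |
|umbrella   |
|plate open |
|clean heart|
|diamond    |
|large stone|

Derivation:
Line 1: ['clean'] (min_width=5, slack=6)
Line 2: ['chemistry'] (min_width=9, slack=2)
Line 3: ['box'] (min_width=3, slack=8)
Line 4: ['umbrella'] (min_width=8, slack=3)
Line 5: ['were'] (min_width=4, slack=7)
Line 6: ['umbrella'] (min_width=8, slack=3)
Line 7: ['plate', 'open'] (min_width=10, slack=1)
Line 8: ['clean', 'heart'] (min_width=11, slack=0)
Line 9: ['diamond'] (min_width=7, slack=4)
Line 10: ['large', 'stone'] (min_width=11, slack=0)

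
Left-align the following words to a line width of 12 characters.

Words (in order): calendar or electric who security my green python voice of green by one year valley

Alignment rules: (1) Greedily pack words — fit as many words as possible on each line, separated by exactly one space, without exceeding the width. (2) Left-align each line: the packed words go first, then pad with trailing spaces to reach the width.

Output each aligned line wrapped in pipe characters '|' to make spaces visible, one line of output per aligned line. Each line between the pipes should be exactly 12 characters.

Answer: |calendar or |
|electric who|
|security my |
|green python|
|voice of    |
|green by one|
|year valley |

Derivation:
Line 1: ['calendar', 'or'] (min_width=11, slack=1)
Line 2: ['electric', 'who'] (min_width=12, slack=0)
Line 3: ['security', 'my'] (min_width=11, slack=1)
Line 4: ['green', 'python'] (min_width=12, slack=0)
Line 5: ['voice', 'of'] (min_width=8, slack=4)
Line 6: ['green', 'by', 'one'] (min_width=12, slack=0)
Line 7: ['year', 'valley'] (min_width=11, slack=1)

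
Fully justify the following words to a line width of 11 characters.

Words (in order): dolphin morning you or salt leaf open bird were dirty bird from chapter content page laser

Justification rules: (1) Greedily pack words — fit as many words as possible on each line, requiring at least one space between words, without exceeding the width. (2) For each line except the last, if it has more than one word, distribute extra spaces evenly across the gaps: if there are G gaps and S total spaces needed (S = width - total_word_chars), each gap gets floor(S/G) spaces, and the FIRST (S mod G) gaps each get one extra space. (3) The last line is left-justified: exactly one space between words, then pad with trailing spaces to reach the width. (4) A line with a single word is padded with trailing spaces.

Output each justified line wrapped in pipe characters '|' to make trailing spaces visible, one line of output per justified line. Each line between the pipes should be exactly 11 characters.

Line 1: ['dolphin'] (min_width=7, slack=4)
Line 2: ['morning', 'you'] (min_width=11, slack=0)
Line 3: ['or', 'salt'] (min_width=7, slack=4)
Line 4: ['leaf', 'open'] (min_width=9, slack=2)
Line 5: ['bird', 'were'] (min_width=9, slack=2)
Line 6: ['dirty', 'bird'] (min_width=10, slack=1)
Line 7: ['from'] (min_width=4, slack=7)
Line 8: ['chapter'] (min_width=7, slack=4)
Line 9: ['content'] (min_width=7, slack=4)
Line 10: ['page', 'laser'] (min_width=10, slack=1)

Answer: |dolphin    |
|morning you|
|or     salt|
|leaf   open|
|bird   were|
|dirty  bird|
|from       |
|chapter    |
|content    |
|page laser |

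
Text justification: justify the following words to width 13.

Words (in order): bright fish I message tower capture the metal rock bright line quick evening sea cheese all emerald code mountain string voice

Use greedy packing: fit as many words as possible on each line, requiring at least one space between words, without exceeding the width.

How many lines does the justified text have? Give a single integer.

Line 1: ['bright', 'fish', 'I'] (min_width=13, slack=0)
Line 2: ['message', 'tower'] (min_width=13, slack=0)
Line 3: ['capture', 'the'] (min_width=11, slack=2)
Line 4: ['metal', 'rock'] (min_width=10, slack=3)
Line 5: ['bright', 'line'] (min_width=11, slack=2)
Line 6: ['quick', 'evening'] (min_width=13, slack=0)
Line 7: ['sea', 'cheese'] (min_width=10, slack=3)
Line 8: ['all', 'emerald'] (min_width=11, slack=2)
Line 9: ['code', 'mountain'] (min_width=13, slack=0)
Line 10: ['string', 'voice'] (min_width=12, slack=1)
Total lines: 10

Answer: 10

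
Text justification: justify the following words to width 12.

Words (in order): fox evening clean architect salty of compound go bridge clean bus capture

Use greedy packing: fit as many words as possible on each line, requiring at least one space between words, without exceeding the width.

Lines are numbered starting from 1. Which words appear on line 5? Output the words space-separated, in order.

Answer: compound go

Derivation:
Line 1: ['fox', 'evening'] (min_width=11, slack=1)
Line 2: ['clean'] (min_width=5, slack=7)
Line 3: ['architect'] (min_width=9, slack=3)
Line 4: ['salty', 'of'] (min_width=8, slack=4)
Line 5: ['compound', 'go'] (min_width=11, slack=1)
Line 6: ['bridge', 'clean'] (min_width=12, slack=0)
Line 7: ['bus', 'capture'] (min_width=11, slack=1)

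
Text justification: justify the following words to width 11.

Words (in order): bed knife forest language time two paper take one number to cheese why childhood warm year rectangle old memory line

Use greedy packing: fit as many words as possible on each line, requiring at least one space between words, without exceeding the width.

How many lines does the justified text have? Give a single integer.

Line 1: ['bed', 'knife'] (min_width=9, slack=2)
Line 2: ['forest'] (min_width=6, slack=5)
Line 3: ['language'] (min_width=8, slack=3)
Line 4: ['time', 'two'] (min_width=8, slack=3)
Line 5: ['paper', 'take'] (min_width=10, slack=1)
Line 6: ['one', 'number'] (min_width=10, slack=1)
Line 7: ['to', 'cheese'] (min_width=9, slack=2)
Line 8: ['why'] (min_width=3, slack=8)
Line 9: ['childhood'] (min_width=9, slack=2)
Line 10: ['warm', 'year'] (min_width=9, slack=2)
Line 11: ['rectangle'] (min_width=9, slack=2)
Line 12: ['old', 'memory'] (min_width=10, slack=1)
Line 13: ['line'] (min_width=4, slack=7)
Total lines: 13

Answer: 13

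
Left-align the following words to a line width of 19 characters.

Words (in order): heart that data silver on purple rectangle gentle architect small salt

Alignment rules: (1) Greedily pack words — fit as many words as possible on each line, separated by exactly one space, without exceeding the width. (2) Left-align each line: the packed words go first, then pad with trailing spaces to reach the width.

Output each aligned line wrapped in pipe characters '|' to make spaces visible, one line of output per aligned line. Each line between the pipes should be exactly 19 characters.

Answer: |heart that data    |
|silver on purple   |
|rectangle gentle   |
|architect small    |
|salt               |

Derivation:
Line 1: ['heart', 'that', 'data'] (min_width=15, slack=4)
Line 2: ['silver', 'on', 'purple'] (min_width=16, slack=3)
Line 3: ['rectangle', 'gentle'] (min_width=16, slack=3)
Line 4: ['architect', 'small'] (min_width=15, slack=4)
Line 5: ['salt'] (min_width=4, slack=15)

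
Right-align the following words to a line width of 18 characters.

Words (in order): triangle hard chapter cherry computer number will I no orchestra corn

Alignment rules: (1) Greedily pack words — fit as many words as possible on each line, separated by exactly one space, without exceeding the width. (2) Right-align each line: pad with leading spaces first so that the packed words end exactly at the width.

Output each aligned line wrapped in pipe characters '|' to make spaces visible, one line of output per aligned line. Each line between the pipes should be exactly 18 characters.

Answer: |     triangle hard|
|    chapter cherry|
|   computer number|
|         will I no|
|    orchestra corn|

Derivation:
Line 1: ['triangle', 'hard'] (min_width=13, slack=5)
Line 2: ['chapter', 'cherry'] (min_width=14, slack=4)
Line 3: ['computer', 'number'] (min_width=15, slack=3)
Line 4: ['will', 'I', 'no'] (min_width=9, slack=9)
Line 5: ['orchestra', 'corn'] (min_width=14, slack=4)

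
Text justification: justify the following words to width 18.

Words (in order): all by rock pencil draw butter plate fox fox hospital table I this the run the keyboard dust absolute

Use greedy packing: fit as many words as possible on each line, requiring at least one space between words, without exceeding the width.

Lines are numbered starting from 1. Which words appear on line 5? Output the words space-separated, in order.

Answer: run the keyboard

Derivation:
Line 1: ['all', 'by', 'rock', 'pencil'] (min_width=18, slack=0)
Line 2: ['draw', 'butter', 'plate'] (min_width=17, slack=1)
Line 3: ['fox', 'fox', 'hospital'] (min_width=16, slack=2)
Line 4: ['table', 'I', 'this', 'the'] (min_width=16, slack=2)
Line 5: ['run', 'the', 'keyboard'] (min_width=16, slack=2)
Line 6: ['dust', 'absolute'] (min_width=13, slack=5)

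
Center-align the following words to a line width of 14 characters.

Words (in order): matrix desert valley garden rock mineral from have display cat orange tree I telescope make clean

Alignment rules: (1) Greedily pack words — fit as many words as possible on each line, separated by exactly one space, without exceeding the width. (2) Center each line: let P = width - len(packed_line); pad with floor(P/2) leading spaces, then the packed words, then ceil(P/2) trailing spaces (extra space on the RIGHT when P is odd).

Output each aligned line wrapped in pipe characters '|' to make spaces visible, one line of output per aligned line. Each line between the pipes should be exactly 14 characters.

Line 1: ['matrix', 'desert'] (min_width=13, slack=1)
Line 2: ['valley', 'garden'] (min_width=13, slack=1)
Line 3: ['rock', 'mineral'] (min_width=12, slack=2)
Line 4: ['from', 'have'] (min_width=9, slack=5)
Line 5: ['display', 'cat'] (min_width=11, slack=3)
Line 6: ['orange', 'tree', 'I'] (min_width=13, slack=1)
Line 7: ['telescope', 'make'] (min_width=14, slack=0)
Line 8: ['clean'] (min_width=5, slack=9)

Answer: |matrix desert |
|valley garden |
| rock mineral |
|  from have   |
| display cat  |
|orange tree I |
|telescope make|
|    clean     |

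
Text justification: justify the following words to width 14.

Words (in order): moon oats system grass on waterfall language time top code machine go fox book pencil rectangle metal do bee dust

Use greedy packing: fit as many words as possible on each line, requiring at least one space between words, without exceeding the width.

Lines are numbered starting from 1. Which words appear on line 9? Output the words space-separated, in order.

Answer: metal do bee

Derivation:
Line 1: ['moon', 'oats'] (min_width=9, slack=5)
Line 2: ['system', 'grass'] (min_width=12, slack=2)
Line 3: ['on', 'waterfall'] (min_width=12, slack=2)
Line 4: ['language', 'time'] (min_width=13, slack=1)
Line 5: ['top', 'code'] (min_width=8, slack=6)
Line 6: ['machine', 'go', 'fox'] (min_width=14, slack=0)
Line 7: ['book', 'pencil'] (min_width=11, slack=3)
Line 8: ['rectangle'] (min_width=9, slack=5)
Line 9: ['metal', 'do', 'bee'] (min_width=12, slack=2)
Line 10: ['dust'] (min_width=4, slack=10)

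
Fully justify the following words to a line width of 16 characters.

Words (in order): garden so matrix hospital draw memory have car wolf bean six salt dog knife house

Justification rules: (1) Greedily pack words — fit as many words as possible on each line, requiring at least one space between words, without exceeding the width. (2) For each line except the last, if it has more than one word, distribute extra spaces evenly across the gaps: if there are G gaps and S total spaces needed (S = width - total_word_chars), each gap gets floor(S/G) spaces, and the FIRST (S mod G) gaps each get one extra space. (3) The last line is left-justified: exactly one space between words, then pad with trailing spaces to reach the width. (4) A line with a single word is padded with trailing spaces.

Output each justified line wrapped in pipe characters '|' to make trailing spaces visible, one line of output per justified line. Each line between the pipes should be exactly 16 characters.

Answer: |garden so matrix|
|hospital    draw|
|memory  have car|
|wolf   bean  six|
|salt  dog  knife|
|house           |

Derivation:
Line 1: ['garden', 'so', 'matrix'] (min_width=16, slack=0)
Line 2: ['hospital', 'draw'] (min_width=13, slack=3)
Line 3: ['memory', 'have', 'car'] (min_width=15, slack=1)
Line 4: ['wolf', 'bean', 'six'] (min_width=13, slack=3)
Line 5: ['salt', 'dog', 'knife'] (min_width=14, slack=2)
Line 6: ['house'] (min_width=5, slack=11)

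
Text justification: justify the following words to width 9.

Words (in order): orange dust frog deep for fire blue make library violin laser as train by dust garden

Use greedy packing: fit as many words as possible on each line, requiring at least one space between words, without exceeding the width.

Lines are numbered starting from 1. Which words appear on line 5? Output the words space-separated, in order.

Line 1: ['orange'] (min_width=6, slack=3)
Line 2: ['dust', 'frog'] (min_width=9, slack=0)
Line 3: ['deep', 'for'] (min_width=8, slack=1)
Line 4: ['fire', 'blue'] (min_width=9, slack=0)
Line 5: ['make'] (min_width=4, slack=5)
Line 6: ['library'] (min_width=7, slack=2)
Line 7: ['violin'] (min_width=6, slack=3)
Line 8: ['laser', 'as'] (min_width=8, slack=1)
Line 9: ['train', 'by'] (min_width=8, slack=1)
Line 10: ['dust'] (min_width=4, slack=5)
Line 11: ['garden'] (min_width=6, slack=3)

Answer: make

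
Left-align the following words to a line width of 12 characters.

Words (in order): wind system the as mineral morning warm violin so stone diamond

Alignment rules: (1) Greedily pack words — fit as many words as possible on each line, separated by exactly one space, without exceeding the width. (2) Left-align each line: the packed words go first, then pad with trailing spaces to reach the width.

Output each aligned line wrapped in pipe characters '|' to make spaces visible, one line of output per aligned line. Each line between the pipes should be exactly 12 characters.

Line 1: ['wind', 'system'] (min_width=11, slack=1)
Line 2: ['the', 'as'] (min_width=6, slack=6)
Line 3: ['mineral'] (min_width=7, slack=5)
Line 4: ['morning', 'warm'] (min_width=12, slack=0)
Line 5: ['violin', 'so'] (min_width=9, slack=3)
Line 6: ['stone'] (min_width=5, slack=7)
Line 7: ['diamond'] (min_width=7, slack=5)

Answer: |wind system |
|the as      |
|mineral     |
|morning warm|
|violin so   |
|stone       |
|diamond     |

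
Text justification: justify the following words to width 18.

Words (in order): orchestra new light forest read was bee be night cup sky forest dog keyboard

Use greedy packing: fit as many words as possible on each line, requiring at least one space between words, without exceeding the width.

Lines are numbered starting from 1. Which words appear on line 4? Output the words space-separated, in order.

Line 1: ['orchestra', 'new'] (min_width=13, slack=5)
Line 2: ['light', 'forest', 'read'] (min_width=17, slack=1)
Line 3: ['was', 'bee', 'be', 'night'] (min_width=16, slack=2)
Line 4: ['cup', 'sky', 'forest', 'dog'] (min_width=18, slack=0)
Line 5: ['keyboard'] (min_width=8, slack=10)

Answer: cup sky forest dog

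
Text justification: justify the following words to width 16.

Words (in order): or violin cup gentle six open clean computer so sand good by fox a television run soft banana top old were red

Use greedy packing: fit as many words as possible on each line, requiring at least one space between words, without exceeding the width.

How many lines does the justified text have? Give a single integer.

Line 1: ['or', 'violin', 'cup'] (min_width=13, slack=3)
Line 2: ['gentle', 'six', 'open'] (min_width=15, slack=1)
Line 3: ['clean', 'computer'] (min_width=14, slack=2)
Line 4: ['so', 'sand', 'good', 'by'] (min_width=15, slack=1)
Line 5: ['fox', 'a', 'television'] (min_width=16, slack=0)
Line 6: ['run', 'soft', 'banana'] (min_width=15, slack=1)
Line 7: ['top', 'old', 'were', 'red'] (min_width=16, slack=0)
Total lines: 7

Answer: 7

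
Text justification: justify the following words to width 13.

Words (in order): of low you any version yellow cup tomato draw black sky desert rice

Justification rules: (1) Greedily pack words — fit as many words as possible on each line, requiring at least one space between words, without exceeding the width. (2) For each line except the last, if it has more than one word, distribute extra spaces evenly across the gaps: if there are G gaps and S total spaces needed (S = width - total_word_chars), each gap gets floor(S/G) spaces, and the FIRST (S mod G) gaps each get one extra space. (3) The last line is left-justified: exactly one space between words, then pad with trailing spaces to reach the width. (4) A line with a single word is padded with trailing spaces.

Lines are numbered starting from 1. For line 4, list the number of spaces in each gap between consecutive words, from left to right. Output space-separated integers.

Answer: 3

Derivation:
Line 1: ['of', 'low', 'you'] (min_width=10, slack=3)
Line 2: ['any', 'version'] (min_width=11, slack=2)
Line 3: ['yellow', 'cup'] (min_width=10, slack=3)
Line 4: ['tomato', 'draw'] (min_width=11, slack=2)
Line 5: ['black', 'sky'] (min_width=9, slack=4)
Line 6: ['desert', 'rice'] (min_width=11, slack=2)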